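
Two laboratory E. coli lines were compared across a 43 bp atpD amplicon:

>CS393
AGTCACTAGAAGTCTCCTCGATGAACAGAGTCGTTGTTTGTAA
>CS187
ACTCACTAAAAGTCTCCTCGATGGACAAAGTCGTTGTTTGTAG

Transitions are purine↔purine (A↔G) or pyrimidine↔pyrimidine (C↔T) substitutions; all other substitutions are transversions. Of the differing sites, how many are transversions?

Mismatches occur at site 2 (G/C, transversion), site 9 (G/A, transition), site 24 (A/G, transition), site 28 (G/A, transition), site 43 (A/G, transition).
Of the 5 differences, 4 transitions and 1 transversion, so the answer is 1.

1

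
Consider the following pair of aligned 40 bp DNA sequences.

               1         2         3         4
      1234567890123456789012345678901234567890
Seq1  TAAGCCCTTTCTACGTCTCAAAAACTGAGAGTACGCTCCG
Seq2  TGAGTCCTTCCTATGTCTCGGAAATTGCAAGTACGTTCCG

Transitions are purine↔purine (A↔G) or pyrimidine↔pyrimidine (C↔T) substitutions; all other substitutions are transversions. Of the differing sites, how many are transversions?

The sequences differ at positions 2 (A/G, transition), 5 (C/T, transition), 10 (T/C, transition), 14 (C/T, transition), 20 (A/G, transition), 21 (A/G, transition), 25 (C/T, transition), 28 (A/C, transversion), 29 (G/A, transition), 36 (C/T, transition).
Of the 10 differences, 9 transitions and 1 transversion, so the answer is 1.

1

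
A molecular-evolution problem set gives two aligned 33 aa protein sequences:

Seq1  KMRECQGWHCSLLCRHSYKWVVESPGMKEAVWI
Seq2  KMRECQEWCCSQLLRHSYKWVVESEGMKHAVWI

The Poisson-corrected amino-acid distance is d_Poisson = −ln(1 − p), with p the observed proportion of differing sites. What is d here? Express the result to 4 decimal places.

0.2007

Differing sites — 7:G/E; 9:H/C; 12:L/Q; 14:C/L; 25:P/E; 29:E/H.
p = 6/33 = 0.181818.
d = −ln(1 − 0.181818) = −ln(0.818182) = 0.2007.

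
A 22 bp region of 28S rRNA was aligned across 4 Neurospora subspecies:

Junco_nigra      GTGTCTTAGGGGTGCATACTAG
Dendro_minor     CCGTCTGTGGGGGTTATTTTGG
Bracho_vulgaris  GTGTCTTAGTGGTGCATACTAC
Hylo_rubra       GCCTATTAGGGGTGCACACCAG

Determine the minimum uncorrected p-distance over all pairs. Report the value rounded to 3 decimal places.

Pairwise Hamming distances:
  Junco_nigra vs Dendro_minor: 10
  Junco_nigra vs Bracho_vulgaris: 2
  Junco_nigra vs Hylo_rubra: 5
  Dendro_minor vs Bracho_vulgaris: 12
  Dendro_minor vs Hylo_rubra: 13
  Bracho_vulgaris vs Hylo_rubra: 7
The smallest is 2 mismatches, between Junco_nigra and Bracho_vulgaris; p = 2/22 = 0.091.

0.091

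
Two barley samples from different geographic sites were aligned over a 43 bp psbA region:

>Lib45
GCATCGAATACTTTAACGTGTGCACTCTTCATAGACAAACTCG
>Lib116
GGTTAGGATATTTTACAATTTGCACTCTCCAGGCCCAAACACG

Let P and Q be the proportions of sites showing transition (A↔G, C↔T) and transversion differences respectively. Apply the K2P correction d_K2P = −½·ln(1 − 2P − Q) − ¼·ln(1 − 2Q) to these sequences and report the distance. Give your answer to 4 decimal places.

The sequences differ at positions 2 (C/G, transversion), 3 (A/T, transversion), 5 (C/A, transversion), 7 (A/G, transition), 11 (C/T, transition), 16 (A/C, transversion), 17 (C/A, transversion), 18 (G/A, transition), 20 (G/T, transversion), 29 (T/C, transition), 32 (T/G, transversion), 33 (A/G, transition), 34 (G/C, transversion), 35 (A/C, transversion), 41 (T/A, transversion).
Of the 15 differences, 5 transitions and 10 transversions over 43 sites: P = 5/43 = 0.116279, Q = 10/43 = 0.232558.
d = −0.5·ln(0.534884) − 0.25·ln(0.534884) = −0.5·(-0.625705) − 0.25·(-0.625705) = 0.4693.

0.4693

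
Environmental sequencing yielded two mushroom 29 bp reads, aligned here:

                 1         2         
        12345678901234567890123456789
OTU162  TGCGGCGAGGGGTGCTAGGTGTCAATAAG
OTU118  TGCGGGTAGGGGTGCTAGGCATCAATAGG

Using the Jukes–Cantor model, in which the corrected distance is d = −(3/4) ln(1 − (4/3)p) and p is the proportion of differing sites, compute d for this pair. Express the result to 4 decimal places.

Mismatches occur at site 6 (C/G), site 7 (G/T), site 20 (T/C), site 21 (G/A), site 28 (A/G).
p = 5/29 = 0.172414.
d = −0.75 · ln(1 − (4/3)·0.172414) = −0.75 · ln(0.770115) = −0.75 · (-0.261215) = 0.1959.

0.1959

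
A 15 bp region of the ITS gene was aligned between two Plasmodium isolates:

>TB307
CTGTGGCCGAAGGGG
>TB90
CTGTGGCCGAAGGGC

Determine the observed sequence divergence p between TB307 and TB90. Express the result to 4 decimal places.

The sequences differ at position 15 (G/C).
There are 1 differences over 15 sites, so p = 1/15 = 0.0667.

0.0667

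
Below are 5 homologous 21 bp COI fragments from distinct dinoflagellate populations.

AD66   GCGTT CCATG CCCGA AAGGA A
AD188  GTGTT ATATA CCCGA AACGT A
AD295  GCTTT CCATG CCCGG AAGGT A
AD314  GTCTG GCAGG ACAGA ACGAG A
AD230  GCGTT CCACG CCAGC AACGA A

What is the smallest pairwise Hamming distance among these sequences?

3

Pairwise Hamming distances:
  AD66 vs AD188: 6
  AD66 vs AD295: 3
  AD66 vs AD314: 10
  AD66 vs AD230: 4
  AD188 vs AD295: 7
  AD188 vs AD314: 12
  AD188 vs AD230: 8
  AD295 vs AD314: 11
  AD295 vs AD230: 6
  AD314 vs AD230: 11
The smallest is 3, between AD66 and AD295.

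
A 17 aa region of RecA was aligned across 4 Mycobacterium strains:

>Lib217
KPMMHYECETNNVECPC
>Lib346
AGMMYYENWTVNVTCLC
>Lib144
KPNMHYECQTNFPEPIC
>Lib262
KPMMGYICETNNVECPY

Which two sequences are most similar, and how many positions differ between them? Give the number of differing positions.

3

Pairwise Hamming distances:
  Lib217 vs Lib346: 8
  Lib217 vs Lib144: 6
  Lib217 vs Lib262: 3
  Lib346 vs Lib144: 12
  Lib346 vs Lib262: 10
  Lib144 vs Lib262: 9
The smallest is 3, between Lib217 and Lib262.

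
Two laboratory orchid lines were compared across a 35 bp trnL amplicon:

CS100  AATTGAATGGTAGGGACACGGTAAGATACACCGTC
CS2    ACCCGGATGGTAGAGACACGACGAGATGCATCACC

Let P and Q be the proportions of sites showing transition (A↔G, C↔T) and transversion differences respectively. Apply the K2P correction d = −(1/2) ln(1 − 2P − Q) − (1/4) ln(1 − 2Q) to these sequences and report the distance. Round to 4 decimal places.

0.5499

Mismatches occur at site 2 (A↔C, transversion), site 3 (T↔C, transition), site 4 (T↔C, transition), site 6 (A↔G, transition), site 14 (G↔A, transition), site 21 (G↔A, transition), site 22 (T↔C, transition), site 23 (A↔G, transition), site 28 (A↔G, transition), site 31 (C↔T, transition), site 33 (G↔A, transition), site 34 (T↔C, transition).
Of the 12 differences, 11 transitions and 1 transversion over 35 sites: P = 11/35 = 0.314286, Q = 1/35 = 0.028571.
d = −0.5·ln(0.342857) − 0.25·ln(0.942858) = −0.5·(-1.070442) − 0.25·(-0.058840) = 0.5499.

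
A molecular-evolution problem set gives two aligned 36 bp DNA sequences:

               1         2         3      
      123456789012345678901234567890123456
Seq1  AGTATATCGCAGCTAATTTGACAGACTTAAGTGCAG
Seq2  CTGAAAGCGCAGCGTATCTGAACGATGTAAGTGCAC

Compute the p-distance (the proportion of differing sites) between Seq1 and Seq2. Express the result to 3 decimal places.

0.361

The sequences differ at positions 1 (A/C), 2 (G/T), 3 (T/G), 5 (T/A), 7 (T/G), 14 (T/G), 15 (A/T), 18 (T/C), 22 (C/A), 23 (A/C), 26 (C/T), 27 (T/G), 36 (G/C).
There are 13 differences over 36 sites, so p = 13/36 = 0.361.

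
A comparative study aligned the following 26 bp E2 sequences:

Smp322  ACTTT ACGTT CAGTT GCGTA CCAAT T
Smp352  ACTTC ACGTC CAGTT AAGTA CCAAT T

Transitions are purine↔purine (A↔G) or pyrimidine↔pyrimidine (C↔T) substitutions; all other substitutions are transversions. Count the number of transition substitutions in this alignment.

3

Mismatches occur at site 5 (T/C, transition), site 10 (T/C, transition), site 16 (G/A, transition), site 17 (C/A, transversion).
Of the 4 differences, 3 transitions and 1 transversion, so the answer is 3.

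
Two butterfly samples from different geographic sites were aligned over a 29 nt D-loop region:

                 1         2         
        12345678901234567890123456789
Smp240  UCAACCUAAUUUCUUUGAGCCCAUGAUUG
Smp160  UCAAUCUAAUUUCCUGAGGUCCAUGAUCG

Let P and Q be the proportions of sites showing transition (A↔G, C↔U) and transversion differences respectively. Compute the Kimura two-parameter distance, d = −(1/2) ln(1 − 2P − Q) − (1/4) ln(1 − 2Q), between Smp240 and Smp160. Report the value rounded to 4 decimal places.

0.3152

Differing sites — 5:C/U (Ti); 14:U/C (Ti); 16:U/G (Tv); 17:G/A (Ti); 18:A/G (Ti); 20:C/U (Ti); 28:U/C (Ti).
Of the 7 differences, 6 transitions and 1 transversion over 29 sites: P = 6/29 = 0.206897, Q = 1/29 = 0.034483.
d = −0.5·ln(0.551723) − 0.25·ln(0.931034) = −0.5·(-0.594709) − 0.25·(-0.071459) = 0.3152.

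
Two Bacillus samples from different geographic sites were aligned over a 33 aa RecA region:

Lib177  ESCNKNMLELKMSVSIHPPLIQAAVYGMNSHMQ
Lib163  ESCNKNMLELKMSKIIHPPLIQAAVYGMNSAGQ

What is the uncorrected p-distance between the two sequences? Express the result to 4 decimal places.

0.1212

The sequences differ at positions 14 (V/K), 15 (S/I), 31 (H/A), 32 (M/G).
There are 4 differences over 33 sites, so p = 4/33 = 0.1212.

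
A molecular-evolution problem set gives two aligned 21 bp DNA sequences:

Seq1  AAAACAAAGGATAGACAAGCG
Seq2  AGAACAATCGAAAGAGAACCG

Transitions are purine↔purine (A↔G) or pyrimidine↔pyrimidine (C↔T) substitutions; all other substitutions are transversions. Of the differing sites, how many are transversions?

5

The sequences differ at positions 2 (A/G, transition), 8 (A/T, transversion), 9 (G/C, transversion), 12 (T/A, transversion), 16 (C/G, transversion), 19 (G/C, transversion).
Of the 6 differences, 1 transition and 5 transversions, so the answer is 5.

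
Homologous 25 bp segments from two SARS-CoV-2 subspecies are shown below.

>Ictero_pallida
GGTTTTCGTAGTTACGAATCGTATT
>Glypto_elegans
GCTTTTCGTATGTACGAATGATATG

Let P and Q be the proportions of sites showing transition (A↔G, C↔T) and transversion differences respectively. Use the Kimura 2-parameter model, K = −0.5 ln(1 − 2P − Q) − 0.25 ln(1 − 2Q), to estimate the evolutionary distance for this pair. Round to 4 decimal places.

0.2920

Differing sites — 2:G/C (Tv); 11:G/T (Tv); 12:T/G (Tv); 20:C/G (Tv); 21:G/A (Ti); 25:T/G (Tv).
Of the 6 differences, 1 transition and 5 transversions over 25 sites: P = 1/25 = 0.040000, Q = 5/25 = 0.200000.
d = −0.5·ln(0.720000) − 0.25·ln(0.600000) = −0.5·(-0.328504) − 0.25·(-0.510826) = 0.2920.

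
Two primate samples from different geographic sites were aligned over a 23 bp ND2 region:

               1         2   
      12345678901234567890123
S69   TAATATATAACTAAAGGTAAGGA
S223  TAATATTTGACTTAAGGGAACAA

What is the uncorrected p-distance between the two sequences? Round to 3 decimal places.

The sequences differ at positions 7 (A/T), 9 (A/G), 13 (A/T), 18 (T/G), 21 (G/C), 22 (G/A).
There are 6 differences over 23 sites, so p = 6/23 = 0.261.

0.261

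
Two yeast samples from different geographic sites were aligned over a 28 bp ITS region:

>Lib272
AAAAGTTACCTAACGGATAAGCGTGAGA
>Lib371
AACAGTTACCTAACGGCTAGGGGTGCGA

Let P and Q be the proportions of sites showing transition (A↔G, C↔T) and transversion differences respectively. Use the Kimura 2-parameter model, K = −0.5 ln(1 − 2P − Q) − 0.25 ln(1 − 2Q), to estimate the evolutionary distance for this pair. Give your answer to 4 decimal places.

0.2047

Mismatches occur at site 3 (A↔C, transversion), site 17 (A↔C, transversion), site 20 (A↔G, transition), site 22 (C↔G, transversion), site 26 (A↔C, transversion).
Of the 5 differences, 1 transition and 4 transversions over 28 sites: P = 1/28 = 0.035714, Q = 4/28 = 0.142857.
d = −0.5·ln(0.785715) − 0.25·ln(0.714286) = −0.5·(-0.241161) − 0.25·(-0.336472) = 0.2047.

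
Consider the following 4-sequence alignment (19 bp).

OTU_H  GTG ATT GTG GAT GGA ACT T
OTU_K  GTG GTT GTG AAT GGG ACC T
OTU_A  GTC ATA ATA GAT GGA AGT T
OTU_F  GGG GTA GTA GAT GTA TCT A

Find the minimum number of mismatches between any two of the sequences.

Pairwise Hamming distances:
  OTU_H vs OTU_K: 4
  OTU_H vs OTU_A: 5
  OTU_H vs OTU_F: 7
  OTU_K vs OTU_A: 9
  OTU_K vs OTU_F: 9
  OTU_A vs OTU_F: 8
The smallest is 4, between OTU_H and OTU_K.

4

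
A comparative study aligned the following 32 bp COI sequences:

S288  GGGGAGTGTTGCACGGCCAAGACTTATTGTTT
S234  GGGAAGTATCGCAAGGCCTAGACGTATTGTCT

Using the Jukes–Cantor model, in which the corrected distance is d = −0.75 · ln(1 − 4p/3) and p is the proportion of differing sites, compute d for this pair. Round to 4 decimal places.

0.2586

Differing sites — 4:G/A; 8:G/A; 10:T/C; 14:C/A; 19:A/T; 24:T/G; 31:T/C.
p = 7/32 = 0.218750.
d = −0.75 · ln(1 − (4/3)·0.218750) = −0.75 · ln(0.708333) = −0.75 · (-0.344841) = 0.2586.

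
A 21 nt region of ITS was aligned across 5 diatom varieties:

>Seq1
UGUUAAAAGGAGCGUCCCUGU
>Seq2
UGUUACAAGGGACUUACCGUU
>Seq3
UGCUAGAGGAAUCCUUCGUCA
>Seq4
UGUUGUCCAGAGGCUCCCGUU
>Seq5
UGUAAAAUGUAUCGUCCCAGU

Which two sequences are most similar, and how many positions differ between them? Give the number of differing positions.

5

Pairwise Hamming distances:
  Seq1 vs Seq2: 7
  Seq1 vs Seq3: 10
  Seq1 vs Seq4: 9
  Seq1 vs Seq5: 5
  Seq2 vs Seq3: 12
  Seq2 vs Seq4: 10
  Seq2 vs Seq5: 10
  Seq3 vs Seq4: 14
  Seq3 vs Seq5: 11
  Seq4 vs Seq5: 12
The smallest is 5, between Seq1 and Seq5.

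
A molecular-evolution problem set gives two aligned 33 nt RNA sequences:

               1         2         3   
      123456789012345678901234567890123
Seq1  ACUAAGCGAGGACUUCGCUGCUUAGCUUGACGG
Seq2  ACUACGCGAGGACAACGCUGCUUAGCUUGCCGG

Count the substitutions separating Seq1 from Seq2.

4

Mismatches occur at site 5 (A→C), site 14 (U→A), site 15 (U→A), site 30 (A→C).
That gives 4 mismatches out of 33 aligned sites, so the Hamming distance is 4.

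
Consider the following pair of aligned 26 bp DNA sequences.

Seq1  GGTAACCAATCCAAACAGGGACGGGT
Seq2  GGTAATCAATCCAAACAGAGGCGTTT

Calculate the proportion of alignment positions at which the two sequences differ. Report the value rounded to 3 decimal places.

0.192

Differing sites — 6:C/T; 19:G/A; 21:A/G; 24:G/T; 25:G/T.
There are 5 differences over 26 sites, so p = 5/26 = 0.192.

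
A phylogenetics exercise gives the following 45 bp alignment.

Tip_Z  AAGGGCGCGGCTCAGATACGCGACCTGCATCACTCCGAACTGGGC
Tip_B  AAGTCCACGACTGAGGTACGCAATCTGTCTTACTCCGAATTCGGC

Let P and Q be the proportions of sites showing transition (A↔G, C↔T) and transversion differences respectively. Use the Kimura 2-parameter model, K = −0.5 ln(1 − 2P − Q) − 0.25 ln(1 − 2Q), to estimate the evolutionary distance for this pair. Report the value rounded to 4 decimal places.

The sequences differ at positions 4 (G/T, transversion), 5 (G/C, transversion), 7 (G/A, transition), 10 (G/A, transition), 13 (C/G, transversion), 16 (A/G, transition), 22 (G/A, transition), 24 (C/T, transition), 28 (C/T, transition), 29 (A/C, transversion), 31 (C/T, transition), 40 (C/T, transition), 42 (G/C, transversion).
Of the 13 differences, 8 transitions and 5 transversions over 45 sites: P = 8/45 = 0.177778, Q = 5/45 = 0.111111.
d = −0.5·ln(0.533333) − 0.25·ln(0.777778) = −0.5·(-0.628609) − 0.25·(-0.251314) = 0.3771.

0.3771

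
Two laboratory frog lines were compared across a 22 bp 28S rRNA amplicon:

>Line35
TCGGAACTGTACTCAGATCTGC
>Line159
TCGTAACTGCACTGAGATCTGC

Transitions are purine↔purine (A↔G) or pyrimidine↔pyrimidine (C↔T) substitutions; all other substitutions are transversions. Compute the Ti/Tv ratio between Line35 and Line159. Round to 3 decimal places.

0.500

The sequences differ at positions 4 (G/T, transversion), 10 (T/C, transition), 14 (C/G, transversion).
Of the 3 differences, 1 transition and 2 transversions, so Ti/Tv = 1/2 = 0.500.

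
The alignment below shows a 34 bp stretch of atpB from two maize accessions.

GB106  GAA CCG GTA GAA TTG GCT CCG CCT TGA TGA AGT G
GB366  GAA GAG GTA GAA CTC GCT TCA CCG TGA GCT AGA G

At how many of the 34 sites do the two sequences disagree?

11

Mismatches occur at site 4 (C→G), site 5 (C→A), site 13 (T→C), site 15 (G→C), site 19 (C→T), site 21 (G→A), site 24 (T→G), site 28 (T→G), site 29 (G→C), site 30 (A→T), site 33 (T→A).
That gives 11 mismatches out of 34 aligned sites, so the Hamming distance is 11.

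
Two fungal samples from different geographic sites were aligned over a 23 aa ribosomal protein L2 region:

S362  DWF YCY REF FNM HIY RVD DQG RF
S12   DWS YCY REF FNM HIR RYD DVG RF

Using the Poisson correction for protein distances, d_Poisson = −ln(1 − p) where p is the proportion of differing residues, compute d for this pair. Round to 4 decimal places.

Mismatches occur at site 3 (F/S), site 15 (Y/R), site 17 (V/Y), site 20 (Q/V).
p = 4/23 = 0.173913.
d = −ln(1 − 0.173913) = −ln(0.826087) = 0.1911.

0.1911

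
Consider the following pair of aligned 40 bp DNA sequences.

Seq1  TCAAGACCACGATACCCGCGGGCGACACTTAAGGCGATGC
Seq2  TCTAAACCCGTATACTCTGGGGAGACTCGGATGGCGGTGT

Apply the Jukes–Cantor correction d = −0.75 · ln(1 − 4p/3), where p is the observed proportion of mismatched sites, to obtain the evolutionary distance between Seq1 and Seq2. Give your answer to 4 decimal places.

0.5199

Mismatches occur at site 3 (A/T), site 5 (G/A), site 9 (A/C), site 10 (C/G), site 11 (G/T), site 16 (C/T), site 18 (G/T), site 19 (C/G), site 23 (C/A), site 27 (A/T), site 29 (T/G), site 30 (T/G), site 32 (A/T), site 37 (A/G), site 40 (C/T).
p = 15/40 = 0.375000.
d = −0.75 · ln(1 − (4/3)·0.375000) = −0.75 · ln(0.500000) = −0.75 · (-0.693147) = 0.5199.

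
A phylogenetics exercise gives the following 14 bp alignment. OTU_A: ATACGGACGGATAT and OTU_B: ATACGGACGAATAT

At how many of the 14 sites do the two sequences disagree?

1

Differing sites — 10:G/A.
That gives 1 mismatch out of 14 aligned sites, so the Hamming distance is 1.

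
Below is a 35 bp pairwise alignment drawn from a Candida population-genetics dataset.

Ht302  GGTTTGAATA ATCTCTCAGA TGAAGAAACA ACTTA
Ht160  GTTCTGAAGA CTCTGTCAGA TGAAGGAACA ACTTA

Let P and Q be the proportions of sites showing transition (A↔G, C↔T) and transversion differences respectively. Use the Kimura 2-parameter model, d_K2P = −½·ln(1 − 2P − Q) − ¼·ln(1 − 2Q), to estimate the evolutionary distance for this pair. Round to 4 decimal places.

0.1946

The sequences differ at positions 2 (G/T, transversion), 4 (T/C, transition), 9 (T/G, transversion), 11 (A/C, transversion), 15 (C/G, transversion), 26 (A/G, transition).
Of the 6 differences, 2 transitions and 4 transversions over 35 sites: P = 2/35 = 0.057143, Q = 4/35 = 0.114286.
d = −0.5·ln(0.771428) − 0.25·ln(0.771428) = −0.5·(-0.259512) − 0.25·(-0.259512) = 0.1946.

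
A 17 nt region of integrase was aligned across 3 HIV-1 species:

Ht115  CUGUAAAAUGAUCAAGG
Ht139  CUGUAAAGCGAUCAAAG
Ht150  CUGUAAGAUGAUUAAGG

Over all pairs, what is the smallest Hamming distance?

Pairwise Hamming distances:
  Ht115 vs Ht139: 3
  Ht115 vs Ht150: 2
  Ht139 vs Ht150: 5
The smallest is 2, between Ht115 and Ht150.

2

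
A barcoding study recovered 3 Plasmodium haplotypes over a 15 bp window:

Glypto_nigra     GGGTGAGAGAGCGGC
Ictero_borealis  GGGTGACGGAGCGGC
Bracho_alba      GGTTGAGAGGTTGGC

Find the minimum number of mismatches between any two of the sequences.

Pairwise Hamming distances:
  Glypto_nigra vs Ictero_borealis: 2
  Glypto_nigra vs Bracho_alba: 4
  Ictero_borealis vs Bracho_alba: 6
The smallest is 2, between Glypto_nigra and Ictero_borealis.

2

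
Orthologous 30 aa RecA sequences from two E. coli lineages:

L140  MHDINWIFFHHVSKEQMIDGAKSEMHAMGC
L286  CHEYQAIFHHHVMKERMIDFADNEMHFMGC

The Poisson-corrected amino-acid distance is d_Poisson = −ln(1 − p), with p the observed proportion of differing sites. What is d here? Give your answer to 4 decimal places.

0.5108

Differing sites — 1:M/C; 3:D/E; 4:I/Y; 5:N/Q; 6:W/A; 9:F/H; 13:S/M; 16:Q/R; 20:G/F; 22:K/D; 23:S/N; 27:A/F.
p = 12/30 = 0.400000.
d = −ln(1 − 0.400000) = −ln(0.600000) = 0.5108.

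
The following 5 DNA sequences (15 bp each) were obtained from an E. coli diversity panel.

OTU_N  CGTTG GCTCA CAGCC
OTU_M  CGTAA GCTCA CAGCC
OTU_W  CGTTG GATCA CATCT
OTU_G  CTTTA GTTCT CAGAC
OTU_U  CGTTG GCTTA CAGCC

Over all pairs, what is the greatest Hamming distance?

7

Pairwise Hamming distances:
  OTU_N vs OTU_M: 2
  OTU_N vs OTU_W: 3
  OTU_N vs OTU_G: 5
  OTU_N vs OTU_U: 1
  OTU_M vs OTU_W: 5
  OTU_M vs OTU_G: 5
  OTU_M vs OTU_U: 3
  OTU_W vs OTU_G: 7
  OTU_W vs OTU_U: 4
  OTU_G vs OTU_U: 6
The largest is 7, between OTU_W and OTU_G.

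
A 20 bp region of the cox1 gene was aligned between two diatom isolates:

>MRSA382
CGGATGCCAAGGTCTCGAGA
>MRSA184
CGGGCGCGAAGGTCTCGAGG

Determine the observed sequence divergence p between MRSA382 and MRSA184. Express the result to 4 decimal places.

0.2000

The sequences differ at positions 4 (A/G), 5 (T/C), 8 (C/G), 20 (A/G).
There are 4 differences over 20 sites, so p = 4/20 = 0.2000.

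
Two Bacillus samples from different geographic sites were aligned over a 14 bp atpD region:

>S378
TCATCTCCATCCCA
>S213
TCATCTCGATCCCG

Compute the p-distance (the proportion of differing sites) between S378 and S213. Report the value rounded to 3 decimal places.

Differing sites — 8:C/G; 14:A/G.
There are 2 differences over 14 sites, so p = 2/14 = 0.143.

0.143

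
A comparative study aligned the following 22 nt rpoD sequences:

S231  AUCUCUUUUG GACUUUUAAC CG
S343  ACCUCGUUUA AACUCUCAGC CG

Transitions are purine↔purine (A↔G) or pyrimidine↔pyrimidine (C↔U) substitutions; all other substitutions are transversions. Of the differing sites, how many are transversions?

Differing sites — 2:U/C (Ti); 6:U/G (Tv); 10:G/A (Ti); 11:G/A (Ti); 15:U/C (Ti); 17:U/C (Ti); 19:A/G (Ti).
Of the 7 differences, 6 transitions and 1 transversion, so the answer is 1.

1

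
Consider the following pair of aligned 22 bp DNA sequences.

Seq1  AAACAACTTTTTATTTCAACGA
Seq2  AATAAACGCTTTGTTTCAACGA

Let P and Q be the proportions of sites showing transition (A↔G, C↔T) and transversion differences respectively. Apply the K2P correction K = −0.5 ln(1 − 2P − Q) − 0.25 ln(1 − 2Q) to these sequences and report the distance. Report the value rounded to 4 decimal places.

Differing sites — 3:A/T (Tv); 4:C/A (Tv); 8:T/G (Tv); 9:T/C (Ti); 13:A/G (Ti).
Of the 5 differences, 2 transitions and 3 transversions over 22 sites: P = 2/22 = 0.090909, Q = 3/22 = 0.136364.
d = −0.5·ln(0.681818) − 0.25·ln(0.727272) = −0.5·(-0.382993) − 0.25·(-0.318455) = 0.2711.

0.2711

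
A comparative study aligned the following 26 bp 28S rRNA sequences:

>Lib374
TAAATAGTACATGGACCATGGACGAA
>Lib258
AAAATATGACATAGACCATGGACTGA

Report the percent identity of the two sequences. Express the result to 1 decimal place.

76.9%

The sequences differ at positions 1 (T/A), 7 (G/T), 8 (T/G), 13 (G/A), 24 (G/T), 25 (A/G).
20 of the 26 sites match, so the percent identity is 20/26 × 100 = 76.9%.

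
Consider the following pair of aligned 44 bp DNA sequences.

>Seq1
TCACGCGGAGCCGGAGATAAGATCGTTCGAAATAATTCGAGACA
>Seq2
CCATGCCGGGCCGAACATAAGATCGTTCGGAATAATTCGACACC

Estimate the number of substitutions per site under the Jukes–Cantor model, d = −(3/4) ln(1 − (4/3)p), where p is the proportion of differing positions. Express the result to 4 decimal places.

0.2388

The sequences differ at positions 1 (T/C), 4 (C/T), 7 (G/C), 9 (A/G), 14 (G/A), 16 (G/C), 30 (A/G), 41 (G/C), 44 (A/C).
p = 9/44 = 0.204545.
d = −0.75 · ln(1 − (4/3)·0.204545) = −0.75 · ln(0.727273) = −0.75 · (-0.318453) = 0.2388.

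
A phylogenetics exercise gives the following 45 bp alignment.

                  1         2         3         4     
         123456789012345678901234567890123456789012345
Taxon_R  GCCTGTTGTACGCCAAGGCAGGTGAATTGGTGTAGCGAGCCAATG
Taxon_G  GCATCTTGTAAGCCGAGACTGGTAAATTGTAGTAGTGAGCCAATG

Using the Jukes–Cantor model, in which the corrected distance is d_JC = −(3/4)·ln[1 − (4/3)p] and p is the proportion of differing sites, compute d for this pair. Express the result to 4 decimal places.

Mismatches occur at site 3 (C→A), site 5 (G→C), site 11 (C→A), site 15 (A→G), site 18 (G→A), site 20 (A→T), site 24 (G→A), site 30 (G→T), site 31 (T→A), site 36 (C→T).
p = 10/45 = 0.222222.
d = −0.75 · ln(1 − (4/3)·0.222222) = −0.75 · ln(0.703704) = −0.75 · (-0.351397) = 0.2635.

0.2635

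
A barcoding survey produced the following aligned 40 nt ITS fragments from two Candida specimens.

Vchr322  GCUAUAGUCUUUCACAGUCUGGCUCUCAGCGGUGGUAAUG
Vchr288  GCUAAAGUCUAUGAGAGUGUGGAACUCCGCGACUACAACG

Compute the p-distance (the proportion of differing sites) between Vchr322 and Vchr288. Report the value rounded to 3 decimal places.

Mismatches occur at site 5 (U↔A), site 11 (U↔A), site 13 (C↔G), site 15 (C↔G), site 19 (C↔G), site 23 (C↔A), site 24 (U↔A), site 28 (A↔C), site 32 (G↔A), site 33 (U↔C), site 34 (G↔U), site 35 (G↔A), site 36 (U↔C), site 39 (U↔C).
There are 14 differences over 40 sites, so p = 14/40 = 0.350.

0.350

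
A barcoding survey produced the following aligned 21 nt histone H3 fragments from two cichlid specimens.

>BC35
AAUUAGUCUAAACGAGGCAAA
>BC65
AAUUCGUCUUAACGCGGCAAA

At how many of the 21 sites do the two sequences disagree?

3

The sequences differ at positions 5 (A/C), 10 (A/U), 15 (A/C).
That gives 3 mismatches out of 21 aligned sites, so the Hamming distance is 3.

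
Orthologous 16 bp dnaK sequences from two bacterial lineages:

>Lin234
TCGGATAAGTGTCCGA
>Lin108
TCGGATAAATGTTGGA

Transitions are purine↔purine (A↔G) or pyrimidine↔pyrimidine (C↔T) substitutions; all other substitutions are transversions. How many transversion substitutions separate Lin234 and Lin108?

The sequences differ at positions 9 (G/A, transition), 13 (C/T, transition), 14 (C/G, transversion).
Of the 3 differences, 2 transitions and 1 transversion, so the answer is 1.

1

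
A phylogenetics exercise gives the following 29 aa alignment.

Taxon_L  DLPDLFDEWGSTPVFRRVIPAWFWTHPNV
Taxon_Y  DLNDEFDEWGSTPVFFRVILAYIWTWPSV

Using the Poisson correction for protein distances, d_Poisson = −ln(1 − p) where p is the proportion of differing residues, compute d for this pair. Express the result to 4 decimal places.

Mismatches occur at site 3 (P→N), site 5 (L→E), site 16 (R→F), site 20 (P→L), site 22 (W→Y), site 23 (F→I), site 26 (H→W), site 28 (N→S).
p = 8/29 = 0.275862.
d = −ln(1 − 0.275862) = −ln(0.724138) = 0.3228.

0.3228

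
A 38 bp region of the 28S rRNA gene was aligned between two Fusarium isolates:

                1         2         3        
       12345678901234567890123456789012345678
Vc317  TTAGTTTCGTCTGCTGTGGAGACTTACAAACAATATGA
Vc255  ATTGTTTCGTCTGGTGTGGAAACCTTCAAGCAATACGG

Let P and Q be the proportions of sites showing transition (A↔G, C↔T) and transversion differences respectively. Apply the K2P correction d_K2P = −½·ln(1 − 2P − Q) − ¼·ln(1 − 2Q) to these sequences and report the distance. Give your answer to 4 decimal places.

0.2889

Mismatches occur at site 1 (T↔A, transversion), site 3 (A↔T, transversion), site 14 (C↔G, transversion), site 21 (G↔A, transition), site 24 (T↔C, transition), site 26 (A↔T, transversion), site 30 (A↔G, transition), site 36 (T↔C, transition), site 38 (A↔G, transition).
Of the 9 differences, 5 transitions and 4 transversions over 38 sites: P = 5/38 = 0.131579, Q = 4/38 = 0.105263.
d = −0.5·ln(0.631579) − 0.25·ln(0.789474) = −0.5·(-0.459532) − 0.25·(-0.236388) = 0.2889.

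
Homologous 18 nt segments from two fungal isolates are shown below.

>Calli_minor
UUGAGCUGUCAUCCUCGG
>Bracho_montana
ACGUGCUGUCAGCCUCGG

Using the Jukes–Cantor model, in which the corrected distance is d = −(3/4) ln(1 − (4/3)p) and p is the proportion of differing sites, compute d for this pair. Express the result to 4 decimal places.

Mismatches occur at site 1 (U/A), site 2 (U/C), site 4 (A/U), site 12 (U/G).
p = 4/18 = 0.222222.
d = −0.75 · ln(1 − (4/3)·0.222222) = −0.75 · ln(0.703704) = −0.75 · (-0.351397) = 0.2635.

0.2635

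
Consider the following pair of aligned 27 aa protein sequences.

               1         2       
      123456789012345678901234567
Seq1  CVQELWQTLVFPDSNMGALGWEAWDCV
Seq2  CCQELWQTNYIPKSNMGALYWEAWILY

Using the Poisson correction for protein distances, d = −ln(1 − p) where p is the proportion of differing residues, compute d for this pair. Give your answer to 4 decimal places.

The sequences differ at positions 2 (V/C), 9 (L/N), 10 (V/Y), 11 (F/I), 13 (D/K), 20 (G/Y), 25 (D/I), 26 (C/L), 27 (V/Y).
p = 9/27 = 0.333333.
d = −ln(1 − 0.333333) = −ln(0.666667) = 0.4055.

0.4055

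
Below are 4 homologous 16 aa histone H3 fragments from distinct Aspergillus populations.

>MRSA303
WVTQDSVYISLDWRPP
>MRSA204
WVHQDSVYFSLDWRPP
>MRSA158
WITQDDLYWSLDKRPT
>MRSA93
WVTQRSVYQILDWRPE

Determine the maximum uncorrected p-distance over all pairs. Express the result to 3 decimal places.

Pairwise Hamming distances:
  MRSA303 vs MRSA204: 2
  MRSA303 vs MRSA158: 6
  MRSA303 vs MRSA93: 4
  MRSA204 vs MRSA158: 7
  MRSA204 vs MRSA93: 5
  MRSA158 vs MRSA93: 8
The largest is 8 mismatches, between MRSA158 and MRSA93; p = 8/16 = 0.500.

0.500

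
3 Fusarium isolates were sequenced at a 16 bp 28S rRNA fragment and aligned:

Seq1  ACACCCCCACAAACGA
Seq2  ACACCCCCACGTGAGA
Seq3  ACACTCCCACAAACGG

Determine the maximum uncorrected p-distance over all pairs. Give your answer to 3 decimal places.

Pairwise Hamming distances:
  Seq1 vs Seq2: 4
  Seq1 vs Seq3: 2
  Seq2 vs Seq3: 6
The largest is 6 mismatches, between Seq2 and Seq3; p = 6/16 = 0.375.

0.375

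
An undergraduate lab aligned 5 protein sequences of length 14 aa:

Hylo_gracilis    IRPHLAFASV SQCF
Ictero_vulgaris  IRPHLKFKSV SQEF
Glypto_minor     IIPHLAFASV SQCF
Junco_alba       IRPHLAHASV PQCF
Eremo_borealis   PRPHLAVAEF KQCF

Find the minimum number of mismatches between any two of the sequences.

1

Pairwise Hamming distances:
  Hylo_gracilis vs Ictero_vulgaris: 3
  Hylo_gracilis vs Glypto_minor: 1
  Hylo_gracilis vs Junco_alba: 2
  Hylo_gracilis vs Eremo_borealis: 5
  Ictero_vulgaris vs Glypto_minor: 4
  Ictero_vulgaris vs Junco_alba: 5
  Ictero_vulgaris vs Eremo_borealis: 8
  Glypto_minor vs Junco_alba: 3
  Glypto_minor vs Eremo_borealis: 6
  Junco_alba vs Eremo_borealis: 5
The smallest is 1, between Hylo_gracilis and Glypto_minor.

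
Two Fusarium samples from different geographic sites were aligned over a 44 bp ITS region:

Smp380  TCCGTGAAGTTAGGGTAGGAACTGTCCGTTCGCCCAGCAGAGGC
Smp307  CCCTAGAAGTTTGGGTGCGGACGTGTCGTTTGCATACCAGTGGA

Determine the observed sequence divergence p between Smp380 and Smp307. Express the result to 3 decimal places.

0.386

Mismatches occur at site 1 (T→C), site 4 (G→T), site 5 (T→A), site 12 (A→T), site 17 (A→G), site 18 (G→C), site 20 (A→G), site 23 (T→G), site 24 (G→T), site 25 (T→G), site 26 (C→T), site 31 (C→T), site 34 (C→A), site 35 (C→T), site 37 (G→C), site 41 (A→T), site 44 (C→A).
There are 17 differences over 44 sites, so p = 17/44 = 0.386.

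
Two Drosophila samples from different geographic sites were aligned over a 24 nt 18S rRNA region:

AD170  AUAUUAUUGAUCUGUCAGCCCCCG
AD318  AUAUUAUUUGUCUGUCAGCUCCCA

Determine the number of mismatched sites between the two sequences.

4

Mismatches occur at site 9 (G/U), site 10 (A/G), site 20 (C/U), site 24 (G/A).
That gives 4 mismatches out of 24 aligned sites, so the Hamming distance is 4.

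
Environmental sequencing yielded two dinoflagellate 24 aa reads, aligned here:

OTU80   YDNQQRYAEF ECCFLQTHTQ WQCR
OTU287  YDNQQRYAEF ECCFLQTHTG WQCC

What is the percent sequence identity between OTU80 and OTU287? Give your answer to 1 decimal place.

91.7%

Mismatches occur at site 20 (Q↔G), site 24 (R↔C).
22 of the 24 sites match, so the percent identity is 22/24 × 100 = 91.7%.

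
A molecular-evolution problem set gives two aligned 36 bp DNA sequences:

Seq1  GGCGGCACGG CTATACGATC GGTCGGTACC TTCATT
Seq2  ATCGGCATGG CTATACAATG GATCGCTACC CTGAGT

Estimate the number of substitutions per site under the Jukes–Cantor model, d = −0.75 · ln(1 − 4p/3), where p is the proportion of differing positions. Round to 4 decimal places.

0.3470

Differing sites — 1:G/A; 2:G/T; 8:C/T; 17:G/A; 20:C/G; 22:G/A; 26:G/C; 31:T/C; 33:C/G; 35:T/G.
p = 10/36 = 0.277778.
d = −0.75 · ln(1 − (4/3)·0.277778) = −0.75 · ln(0.629629) = −0.75 · (-0.462625) = 0.3470.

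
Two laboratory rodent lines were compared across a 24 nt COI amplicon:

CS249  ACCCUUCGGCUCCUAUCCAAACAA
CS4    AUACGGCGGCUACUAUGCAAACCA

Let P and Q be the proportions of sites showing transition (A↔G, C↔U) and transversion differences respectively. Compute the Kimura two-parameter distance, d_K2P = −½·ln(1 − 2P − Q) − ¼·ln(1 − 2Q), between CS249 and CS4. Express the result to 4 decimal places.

0.3760

The sequences differ at positions 2 (C/U, transition), 3 (C/A, transversion), 5 (U/G, transversion), 6 (U/G, transversion), 12 (C/A, transversion), 17 (C/G, transversion), 23 (A/C, transversion).
Of the 7 differences, 1 transition and 6 transversions over 24 sites: P = 1/24 = 0.041667, Q = 6/24 = 0.250000.
d = −0.5·ln(0.666666) − 0.25·ln(0.500000) = −0.5·(-0.405466) − 0.25·(-0.693147) = 0.3760.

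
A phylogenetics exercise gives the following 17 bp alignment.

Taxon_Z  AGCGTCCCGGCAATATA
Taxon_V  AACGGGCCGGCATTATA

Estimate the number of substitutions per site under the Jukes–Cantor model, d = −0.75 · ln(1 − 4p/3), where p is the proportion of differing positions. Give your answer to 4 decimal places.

0.2824

Differing sites — 2:G/A; 5:T/G; 6:C/G; 13:A/T.
p = 4/17 = 0.235294.
d = −0.75 · ln(1 − (4/3)·0.235294) = −0.75 · ln(0.686275) = −0.75 · (-0.376477) = 0.2824.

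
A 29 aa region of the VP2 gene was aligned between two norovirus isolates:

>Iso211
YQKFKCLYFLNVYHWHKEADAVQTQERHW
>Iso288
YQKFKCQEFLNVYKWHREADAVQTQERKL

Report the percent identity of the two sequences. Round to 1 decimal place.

The sequences differ at positions 7 (L/Q), 8 (Y/E), 14 (H/K), 17 (K/R), 28 (H/K), 29 (W/L).
23 of the 29 sites match, so the percent identity is 23/29 × 100 = 79.3%.

79.3%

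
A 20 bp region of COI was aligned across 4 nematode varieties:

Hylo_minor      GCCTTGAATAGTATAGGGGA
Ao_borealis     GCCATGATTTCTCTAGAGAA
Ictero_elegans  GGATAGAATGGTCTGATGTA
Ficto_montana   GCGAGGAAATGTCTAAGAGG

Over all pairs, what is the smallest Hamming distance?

Pairwise Hamming distances:
  Hylo_minor vs Ao_borealis: 7
  Hylo_minor vs Ictero_elegans: 9
  Hylo_minor vs Ficto_montana: 9
  Ao_borealis vs Ictero_elegans: 11
  Ao_borealis vs Ficto_montana: 10
  Ictero_elegans vs Ficto_montana: 11
The smallest is 7, between Hylo_minor and Ao_borealis.

7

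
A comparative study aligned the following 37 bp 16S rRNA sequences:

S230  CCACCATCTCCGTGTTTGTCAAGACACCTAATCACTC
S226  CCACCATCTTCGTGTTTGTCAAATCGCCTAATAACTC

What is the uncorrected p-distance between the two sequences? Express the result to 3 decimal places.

0.135

Differing sites — 10:C/T; 23:G/A; 24:A/T; 26:A/G; 33:C/A.
There are 5 differences over 37 sites, so p = 5/37 = 0.135.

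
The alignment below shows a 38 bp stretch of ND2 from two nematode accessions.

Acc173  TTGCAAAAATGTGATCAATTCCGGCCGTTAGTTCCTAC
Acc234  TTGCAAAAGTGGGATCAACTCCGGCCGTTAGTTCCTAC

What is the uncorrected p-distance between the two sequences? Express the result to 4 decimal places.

0.0789

Differing sites — 9:A/G; 12:T/G; 19:T/C.
There are 3 differences over 38 sites, so p = 3/38 = 0.0789.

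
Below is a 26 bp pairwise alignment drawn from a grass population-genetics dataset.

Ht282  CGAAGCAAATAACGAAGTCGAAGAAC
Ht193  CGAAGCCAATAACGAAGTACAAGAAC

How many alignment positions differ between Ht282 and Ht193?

3

Differing sites — 7:A/C; 19:C/A; 20:G/C.
That gives 3 mismatches out of 26 aligned sites, so the Hamming distance is 3.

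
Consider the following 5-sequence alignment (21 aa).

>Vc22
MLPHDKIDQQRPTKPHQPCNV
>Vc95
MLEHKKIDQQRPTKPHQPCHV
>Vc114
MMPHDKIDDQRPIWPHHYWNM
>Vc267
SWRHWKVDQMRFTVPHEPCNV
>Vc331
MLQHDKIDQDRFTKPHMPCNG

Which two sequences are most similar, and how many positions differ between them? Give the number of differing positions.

3

Pairwise Hamming distances:
  Vc22 vs Vc95: 3
  Vc22 vs Vc114: 8
  Vc22 vs Vc267: 9
  Vc22 vs Vc331: 5
  Vc95 vs Vc114: 11
  Vc95 vs Vc267: 10
  Vc95 vs Vc331: 7
  Vc114 vs Vc267: 14
  Vc114 vs Vc331: 11
  Vc267 vs Vc331: 9
The smallest is 3, between Vc22 and Vc95.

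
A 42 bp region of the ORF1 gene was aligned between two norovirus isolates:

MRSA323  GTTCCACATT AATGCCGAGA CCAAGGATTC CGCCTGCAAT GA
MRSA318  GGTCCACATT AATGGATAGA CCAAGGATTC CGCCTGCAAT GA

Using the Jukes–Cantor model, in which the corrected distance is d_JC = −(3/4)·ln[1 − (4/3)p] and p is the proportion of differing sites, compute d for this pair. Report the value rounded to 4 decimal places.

0.1019

Differing sites — 2:T/G; 15:C/G; 16:C/A; 17:G/T.
p = 4/42 = 0.095238.
d = −0.75 · ln(1 − (4/3)·0.095238) = −0.75 · ln(0.873016) = −0.75 · (-0.135801) = 0.1019.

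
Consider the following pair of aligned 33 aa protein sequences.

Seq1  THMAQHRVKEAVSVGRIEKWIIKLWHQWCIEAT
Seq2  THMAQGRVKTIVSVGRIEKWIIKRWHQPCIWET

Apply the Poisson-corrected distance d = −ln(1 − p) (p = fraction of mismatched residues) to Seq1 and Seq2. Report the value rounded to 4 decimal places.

0.2384

Differing sites — 6:H/G; 10:E/T; 11:A/I; 24:L/R; 28:W/P; 31:E/W; 32:A/E.
p = 7/33 = 0.212121.
d = −ln(1 − 0.212121) = −ln(0.787879) = 0.2384.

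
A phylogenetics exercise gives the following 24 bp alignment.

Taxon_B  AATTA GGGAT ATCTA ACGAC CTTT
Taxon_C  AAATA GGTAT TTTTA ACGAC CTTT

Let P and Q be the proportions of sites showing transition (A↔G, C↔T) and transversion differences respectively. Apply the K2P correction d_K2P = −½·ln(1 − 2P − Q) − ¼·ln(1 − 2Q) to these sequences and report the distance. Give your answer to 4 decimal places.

0.1887

The sequences differ at positions 3 (T/A, transversion), 8 (G/T, transversion), 11 (A/T, transversion), 13 (C/T, transition).
Of the 4 differences, 1 transition and 3 transversions over 24 sites: P = 1/24 = 0.041667, Q = 3/24 = 0.125000.
d = −0.5·ln(0.791666) − 0.25·ln(0.750000) = −0.5·(-0.233616) − 0.25·(-0.287682) = 0.1887.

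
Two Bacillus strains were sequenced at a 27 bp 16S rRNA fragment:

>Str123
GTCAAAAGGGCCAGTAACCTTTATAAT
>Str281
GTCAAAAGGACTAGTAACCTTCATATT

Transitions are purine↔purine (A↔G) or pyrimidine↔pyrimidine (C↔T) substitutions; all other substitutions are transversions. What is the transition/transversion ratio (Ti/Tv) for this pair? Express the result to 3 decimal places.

3.000

Mismatches occur at site 10 (G↔A, transition), site 12 (C↔T, transition), site 22 (T↔C, transition), site 26 (A↔T, transversion).
Of the 4 differences, 3 transitions and 1 transversion, so Ti/Tv = 3/1 = 3.000.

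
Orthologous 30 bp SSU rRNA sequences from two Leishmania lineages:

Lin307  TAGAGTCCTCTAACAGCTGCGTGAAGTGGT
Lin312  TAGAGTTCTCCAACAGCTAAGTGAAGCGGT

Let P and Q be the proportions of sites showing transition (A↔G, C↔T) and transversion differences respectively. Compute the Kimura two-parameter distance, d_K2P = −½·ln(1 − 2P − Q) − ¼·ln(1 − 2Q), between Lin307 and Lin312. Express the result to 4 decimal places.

0.1956

Mismatches occur at site 7 (C→T, transition), site 11 (T→C, transition), site 19 (G→A, transition), site 20 (C→A, transversion), site 27 (T→C, transition).
Of the 5 differences, 4 transitions and 1 transversion over 30 sites: P = 4/30 = 0.133333, Q = 1/30 = 0.033333.
d = −0.5·ln(0.700001) − 0.25·ln(0.933334) = −0.5·(-0.356674) − 0.25·(-0.068992) = 0.1956.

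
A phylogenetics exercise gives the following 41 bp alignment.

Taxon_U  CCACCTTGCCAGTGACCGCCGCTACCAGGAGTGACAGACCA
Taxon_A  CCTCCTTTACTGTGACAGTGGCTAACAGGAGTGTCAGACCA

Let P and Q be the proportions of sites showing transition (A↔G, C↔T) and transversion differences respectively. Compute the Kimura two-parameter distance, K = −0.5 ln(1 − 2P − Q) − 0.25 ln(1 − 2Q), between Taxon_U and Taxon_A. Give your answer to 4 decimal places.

The sequences differ at positions 3 (A/T, transversion), 8 (G/T, transversion), 9 (C/A, transversion), 11 (A/T, transversion), 17 (C/A, transversion), 19 (C/T, transition), 20 (C/G, transversion), 25 (C/A, transversion), 34 (A/T, transversion).
Of the 9 differences, 1 transition and 8 transversions over 41 sites: P = 1/41 = 0.024390, Q = 8/41 = 0.195122.
d = −0.5·ln(0.756098) − 0.25·ln(0.609756) = −0.5·(-0.279584) − 0.25·(-0.494696) = 0.2635.

0.2635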